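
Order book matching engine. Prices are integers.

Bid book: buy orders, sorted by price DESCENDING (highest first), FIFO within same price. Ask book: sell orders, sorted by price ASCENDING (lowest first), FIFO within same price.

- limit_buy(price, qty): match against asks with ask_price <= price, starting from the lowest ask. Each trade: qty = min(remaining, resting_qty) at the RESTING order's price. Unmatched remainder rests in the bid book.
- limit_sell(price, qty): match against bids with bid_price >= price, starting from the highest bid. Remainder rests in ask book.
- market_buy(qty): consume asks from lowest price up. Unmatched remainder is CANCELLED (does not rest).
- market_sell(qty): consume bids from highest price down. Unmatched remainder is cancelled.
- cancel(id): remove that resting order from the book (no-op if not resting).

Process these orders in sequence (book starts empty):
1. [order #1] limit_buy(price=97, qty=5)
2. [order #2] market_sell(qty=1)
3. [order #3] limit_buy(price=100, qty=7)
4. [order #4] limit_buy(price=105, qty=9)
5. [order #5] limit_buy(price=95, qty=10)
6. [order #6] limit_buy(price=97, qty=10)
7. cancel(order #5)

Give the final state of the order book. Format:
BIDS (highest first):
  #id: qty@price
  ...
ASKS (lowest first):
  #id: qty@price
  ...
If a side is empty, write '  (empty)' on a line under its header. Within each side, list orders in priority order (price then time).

After op 1 [order #1] limit_buy(price=97, qty=5): fills=none; bids=[#1:5@97] asks=[-]
After op 2 [order #2] market_sell(qty=1): fills=#1x#2:1@97; bids=[#1:4@97] asks=[-]
After op 3 [order #3] limit_buy(price=100, qty=7): fills=none; bids=[#3:7@100 #1:4@97] asks=[-]
After op 4 [order #4] limit_buy(price=105, qty=9): fills=none; bids=[#4:9@105 #3:7@100 #1:4@97] asks=[-]
After op 5 [order #5] limit_buy(price=95, qty=10): fills=none; bids=[#4:9@105 #3:7@100 #1:4@97 #5:10@95] asks=[-]
After op 6 [order #6] limit_buy(price=97, qty=10): fills=none; bids=[#4:9@105 #3:7@100 #1:4@97 #6:10@97 #5:10@95] asks=[-]
After op 7 cancel(order #5): fills=none; bids=[#4:9@105 #3:7@100 #1:4@97 #6:10@97] asks=[-]

Answer: BIDS (highest first):
  #4: 9@105
  #3: 7@100
  #1: 4@97
  #6: 10@97
ASKS (lowest first):
  (empty)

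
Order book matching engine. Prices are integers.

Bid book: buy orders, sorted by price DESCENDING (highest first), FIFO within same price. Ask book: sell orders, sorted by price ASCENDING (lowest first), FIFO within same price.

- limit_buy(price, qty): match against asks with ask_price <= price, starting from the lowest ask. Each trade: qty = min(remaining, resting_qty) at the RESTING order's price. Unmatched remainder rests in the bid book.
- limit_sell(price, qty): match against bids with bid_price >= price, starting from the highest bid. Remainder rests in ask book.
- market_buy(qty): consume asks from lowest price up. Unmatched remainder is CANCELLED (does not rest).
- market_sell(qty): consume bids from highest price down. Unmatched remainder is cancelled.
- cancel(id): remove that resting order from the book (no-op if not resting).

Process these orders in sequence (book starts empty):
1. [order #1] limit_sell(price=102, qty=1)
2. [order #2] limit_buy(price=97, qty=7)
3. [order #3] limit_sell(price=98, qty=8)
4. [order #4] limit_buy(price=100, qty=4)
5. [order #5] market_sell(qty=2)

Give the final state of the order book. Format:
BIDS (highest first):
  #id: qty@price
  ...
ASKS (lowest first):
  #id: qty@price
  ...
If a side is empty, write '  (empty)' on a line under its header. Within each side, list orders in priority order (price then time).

After op 1 [order #1] limit_sell(price=102, qty=1): fills=none; bids=[-] asks=[#1:1@102]
After op 2 [order #2] limit_buy(price=97, qty=7): fills=none; bids=[#2:7@97] asks=[#1:1@102]
After op 3 [order #3] limit_sell(price=98, qty=8): fills=none; bids=[#2:7@97] asks=[#3:8@98 #1:1@102]
After op 4 [order #4] limit_buy(price=100, qty=4): fills=#4x#3:4@98; bids=[#2:7@97] asks=[#3:4@98 #1:1@102]
After op 5 [order #5] market_sell(qty=2): fills=#2x#5:2@97; bids=[#2:5@97] asks=[#3:4@98 #1:1@102]

Answer: BIDS (highest first):
  #2: 5@97
ASKS (lowest first):
  #3: 4@98
  #1: 1@102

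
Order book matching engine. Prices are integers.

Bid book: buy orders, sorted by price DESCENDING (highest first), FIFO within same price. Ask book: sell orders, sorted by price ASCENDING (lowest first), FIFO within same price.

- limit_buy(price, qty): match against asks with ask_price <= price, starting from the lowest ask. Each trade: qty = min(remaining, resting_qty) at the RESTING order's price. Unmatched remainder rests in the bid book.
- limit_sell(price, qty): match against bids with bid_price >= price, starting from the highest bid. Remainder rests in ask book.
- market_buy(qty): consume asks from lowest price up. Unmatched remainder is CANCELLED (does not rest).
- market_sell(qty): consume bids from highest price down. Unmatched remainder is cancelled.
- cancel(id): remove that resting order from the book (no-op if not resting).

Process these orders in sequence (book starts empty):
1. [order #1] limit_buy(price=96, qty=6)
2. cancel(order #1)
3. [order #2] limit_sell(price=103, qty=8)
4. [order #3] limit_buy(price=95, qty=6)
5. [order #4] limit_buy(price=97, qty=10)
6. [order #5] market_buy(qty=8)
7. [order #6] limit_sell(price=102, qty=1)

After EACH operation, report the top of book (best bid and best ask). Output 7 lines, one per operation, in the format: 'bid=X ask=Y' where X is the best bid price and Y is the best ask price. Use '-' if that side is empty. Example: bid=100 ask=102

After op 1 [order #1] limit_buy(price=96, qty=6): fills=none; bids=[#1:6@96] asks=[-]
After op 2 cancel(order #1): fills=none; bids=[-] asks=[-]
After op 3 [order #2] limit_sell(price=103, qty=8): fills=none; bids=[-] asks=[#2:8@103]
After op 4 [order #3] limit_buy(price=95, qty=6): fills=none; bids=[#3:6@95] asks=[#2:8@103]
After op 5 [order #4] limit_buy(price=97, qty=10): fills=none; bids=[#4:10@97 #3:6@95] asks=[#2:8@103]
After op 6 [order #5] market_buy(qty=8): fills=#5x#2:8@103; bids=[#4:10@97 #3:6@95] asks=[-]
After op 7 [order #6] limit_sell(price=102, qty=1): fills=none; bids=[#4:10@97 #3:6@95] asks=[#6:1@102]

Answer: bid=96 ask=-
bid=- ask=-
bid=- ask=103
bid=95 ask=103
bid=97 ask=103
bid=97 ask=-
bid=97 ask=102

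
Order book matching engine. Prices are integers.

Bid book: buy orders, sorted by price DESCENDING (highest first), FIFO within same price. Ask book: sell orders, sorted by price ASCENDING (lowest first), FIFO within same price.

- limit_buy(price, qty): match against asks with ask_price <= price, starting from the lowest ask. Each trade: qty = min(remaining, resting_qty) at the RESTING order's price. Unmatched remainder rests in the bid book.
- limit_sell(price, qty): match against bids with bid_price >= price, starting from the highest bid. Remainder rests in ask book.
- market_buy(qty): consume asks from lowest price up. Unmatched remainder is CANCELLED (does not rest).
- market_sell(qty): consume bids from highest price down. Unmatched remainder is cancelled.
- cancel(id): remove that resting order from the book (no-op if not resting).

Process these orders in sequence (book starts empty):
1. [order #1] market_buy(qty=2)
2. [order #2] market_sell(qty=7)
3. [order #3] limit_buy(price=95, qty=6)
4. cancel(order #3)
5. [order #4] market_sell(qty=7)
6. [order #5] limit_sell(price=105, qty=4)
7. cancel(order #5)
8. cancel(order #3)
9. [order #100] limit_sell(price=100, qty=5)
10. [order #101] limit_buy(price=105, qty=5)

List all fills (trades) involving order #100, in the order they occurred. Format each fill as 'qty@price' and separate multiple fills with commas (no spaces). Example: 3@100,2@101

Answer: 5@100

Derivation:
After op 1 [order #1] market_buy(qty=2): fills=none; bids=[-] asks=[-]
After op 2 [order #2] market_sell(qty=7): fills=none; bids=[-] asks=[-]
After op 3 [order #3] limit_buy(price=95, qty=6): fills=none; bids=[#3:6@95] asks=[-]
After op 4 cancel(order #3): fills=none; bids=[-] asks=[-]
After op 5 [order #4] market_sell(qty=7): fills=none; bids=[-] asks=[-]
After op 6 [order #5] limit_sell(price=105, qty=4): fills=none; bids=[-] asks=[#5:4@105]
After op 7 cancel(order #5): fills=none; bids=[-] asks=[-]
After op 8 cancel(order #3): fills=none; bids=[-] asks=[-]
After op 9 [order #100] limit_sell(price=100, qty=5): fills=none; bids=[-] asks=[#100:5@100]
After op 10 [order #101] limit_buy(price=105, qty=5): fills=#101x#100:5@100; bids=[-] asks=[-]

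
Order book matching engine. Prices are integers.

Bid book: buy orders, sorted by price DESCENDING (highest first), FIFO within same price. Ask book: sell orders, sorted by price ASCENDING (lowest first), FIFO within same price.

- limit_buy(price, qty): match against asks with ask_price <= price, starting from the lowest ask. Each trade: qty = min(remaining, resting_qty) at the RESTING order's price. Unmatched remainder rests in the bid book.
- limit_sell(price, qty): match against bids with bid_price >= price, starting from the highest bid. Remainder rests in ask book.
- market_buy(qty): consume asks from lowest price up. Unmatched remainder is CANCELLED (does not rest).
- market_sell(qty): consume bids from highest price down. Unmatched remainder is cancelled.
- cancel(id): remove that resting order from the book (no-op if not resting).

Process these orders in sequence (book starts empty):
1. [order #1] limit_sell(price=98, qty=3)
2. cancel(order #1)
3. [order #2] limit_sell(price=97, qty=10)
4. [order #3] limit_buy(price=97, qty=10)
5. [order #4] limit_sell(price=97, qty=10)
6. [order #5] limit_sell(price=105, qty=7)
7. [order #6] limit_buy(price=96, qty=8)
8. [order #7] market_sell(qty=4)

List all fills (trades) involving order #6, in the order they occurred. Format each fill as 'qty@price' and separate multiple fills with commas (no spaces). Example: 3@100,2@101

After op 1 [order #1] limit_sell(price=98, qty=3): fills=none; bids=[-] asks=[#1:3@98]
After op 2 cancel(order #1): fills=none; bids=[-] asks=[-]
After op 3 [order #2] limit_sell(price=97, qty=10): fills=none; bids=[-] asks=[#2:10@97]
After op 4 [order #3] limit_buy(price=97, qty=10): fills=#3x#2:10@97; bids=[-] asks=[-]
After op 5 [order #4] limit_sell(price=97, qty=10): fills=none; bids=[-] asks=[#4:10@97]
After op 6 [order #5] limit_sell(price=105, qty=7): fills=none; bids=[-] asks=[#4:10@97 #5:7@105]
After op 7 [order #6] limit_buy(price=96, qty=8): fills=none; bids=[#6:8@96] asks=[#4:10@97 #5:7@105]
After op 8 [order #7] market_sell(qty=4): fills=#6x#7:4@96; bids=[#6:4@96] asks=[#4:10@97 #5:7@105]

Answer: 4@96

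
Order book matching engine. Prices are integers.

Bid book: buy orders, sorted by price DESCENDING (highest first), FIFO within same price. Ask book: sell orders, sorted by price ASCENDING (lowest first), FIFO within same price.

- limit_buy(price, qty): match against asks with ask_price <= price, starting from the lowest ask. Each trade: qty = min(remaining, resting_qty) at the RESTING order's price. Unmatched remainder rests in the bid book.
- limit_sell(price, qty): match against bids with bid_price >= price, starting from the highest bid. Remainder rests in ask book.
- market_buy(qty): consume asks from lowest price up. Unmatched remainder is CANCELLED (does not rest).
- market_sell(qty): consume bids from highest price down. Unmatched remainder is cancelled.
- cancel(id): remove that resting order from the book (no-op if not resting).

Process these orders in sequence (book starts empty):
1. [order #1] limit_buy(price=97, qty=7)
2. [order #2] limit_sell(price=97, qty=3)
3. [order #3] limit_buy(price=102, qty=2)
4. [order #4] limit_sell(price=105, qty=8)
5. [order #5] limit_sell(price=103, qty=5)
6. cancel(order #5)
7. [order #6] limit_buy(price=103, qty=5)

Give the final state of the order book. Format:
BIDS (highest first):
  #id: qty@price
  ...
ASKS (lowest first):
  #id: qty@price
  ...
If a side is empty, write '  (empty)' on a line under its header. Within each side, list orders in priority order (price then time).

Answer: BIDS (highest first):
  #6: 5@103
  #3: 2@102
  #1: 4@97
ASKS (lowest first):
  #4: 8@105

Derivation:
After op 1 [order #1] limit_buy(price=97, qty=7): fills=none; bids=[#1:7@97] asks=[-]
After op 2 [order #2] limit_sell(price=97, qty=3): fills=#1x#2:3@97; bids=[#1:4@97] asks=[-]
After op 3 [order #3] limit_buy(price=102, qty=2): fills=none; bids=[#3:2@102 #1:4@97] asks=[-]
After op 4 [order #4] limit_sell(price=105, qty=8): fills=none; bids=[#3:2@102 #1:4@97] asks=[#4:8@105]
After op 5 [order #5] limit_sell(price=103, qty=5): fills=none; bids=[#3:2@102 #1:4@97] asks=[#5:5@103 #4:8@105]
After op 6 cancel(order #5): fills=none; bids=[#3:2@102 #1:4@97] asks=[#4:8@105]
After op 7 [order #6] limit_buy(price=103, qty=5): fills=none; bids=[#6:5@103 #3:2@102 #1:4@97] asks=[#4:8@105]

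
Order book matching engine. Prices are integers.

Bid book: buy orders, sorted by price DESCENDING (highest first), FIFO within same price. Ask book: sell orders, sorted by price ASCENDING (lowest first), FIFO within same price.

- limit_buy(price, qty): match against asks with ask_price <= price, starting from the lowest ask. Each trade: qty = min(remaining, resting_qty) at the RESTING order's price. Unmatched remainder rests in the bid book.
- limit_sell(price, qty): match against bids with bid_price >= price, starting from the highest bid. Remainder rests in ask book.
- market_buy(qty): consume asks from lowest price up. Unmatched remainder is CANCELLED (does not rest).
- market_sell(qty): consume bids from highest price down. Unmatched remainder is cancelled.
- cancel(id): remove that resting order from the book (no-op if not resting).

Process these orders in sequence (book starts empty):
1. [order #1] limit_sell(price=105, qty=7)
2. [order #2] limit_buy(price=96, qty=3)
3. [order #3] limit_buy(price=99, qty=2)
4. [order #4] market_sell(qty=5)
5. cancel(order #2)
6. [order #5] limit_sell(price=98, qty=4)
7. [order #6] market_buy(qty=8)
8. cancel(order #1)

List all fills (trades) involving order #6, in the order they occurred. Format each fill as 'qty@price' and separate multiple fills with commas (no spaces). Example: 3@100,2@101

After op 1 [order #1] limit_sell(price=105, qty=7): fills=none; bids=[-] asks=[#1:7@105]
After op 2 [order #2] limit_buy(price=96, qty=3): fills=none; bids=[#2:3@96] asks=[#1:7@105]
After op 3 [order #3] limit_buy(price=99, qty=2): fills=none; bids=[#3:2@99 #2:3@96] asks=[#1:7@105]
After op 4 [order #4] market_sell(qty=5): fills=#3x#4:2@99 #2x#4:3@96; bids=[-] asks=[#1:7@105]
After op 5 cancel(order #2): fills=none; bids=[-] asks=[#1:7@105]
After op 6 [order #5] limit_sell(price=98, qty=4): fills=none; bids=[-] asks=[#5:4@98 #1:7@105]
After op 7 [order #6] market_buy(qty=8): fills=#6x#5:4@98 #6x#1:4@105; bids=[-] asks=[#1:3@105]
After op 8 cancel(order #1): fills=none; bids=[-] asks=[-]

Answer: 4@98,4@105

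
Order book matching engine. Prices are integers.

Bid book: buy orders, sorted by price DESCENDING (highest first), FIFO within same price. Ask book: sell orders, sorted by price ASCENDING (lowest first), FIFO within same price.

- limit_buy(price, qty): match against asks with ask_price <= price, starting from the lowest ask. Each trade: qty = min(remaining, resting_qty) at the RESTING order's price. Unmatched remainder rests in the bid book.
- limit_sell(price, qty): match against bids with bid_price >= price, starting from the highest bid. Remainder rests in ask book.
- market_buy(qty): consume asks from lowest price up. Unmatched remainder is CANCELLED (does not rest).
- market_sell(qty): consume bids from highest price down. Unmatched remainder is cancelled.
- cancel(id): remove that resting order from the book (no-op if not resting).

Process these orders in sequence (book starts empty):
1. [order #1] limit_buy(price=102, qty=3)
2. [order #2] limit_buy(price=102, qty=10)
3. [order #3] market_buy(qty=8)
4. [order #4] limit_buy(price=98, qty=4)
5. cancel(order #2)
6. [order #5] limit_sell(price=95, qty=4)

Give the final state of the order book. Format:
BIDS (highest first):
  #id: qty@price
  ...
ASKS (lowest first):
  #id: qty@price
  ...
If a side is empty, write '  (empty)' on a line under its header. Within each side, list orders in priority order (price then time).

After op 1 [order #1] limit_buy(price=102, qty=3): fills=none; bids=[#1:3@102] asks=[-]
After op 2 [order #2] limit_buy(price=102, qty=10): fills=none; bids=[#1:3@102 #2:10@102] asks=[-]
After op 3 [order #3] market_buy(qty=8): fills=none; bids=[#1:3@102 #2:10@102] asks=[-]
After op 4 [order #4] limit_buy(price=98, qty=4): fills=none; bids=[#1:3@102 #2:10@102 #4:4@98] asks=[-]
After op 5 cancel(order #2): fills=none; bids=[#1:3@102 #4:4@98] asks=[-]
After op 6 [order #5] limit_sell(price=95, qty=4): fills=#1x#5:3@102 #4x#5:1@98; bids=[#4:3@98] asks=[-]

Answer: BIDS (highest first):
  #4: 3@98
ASKS (lowest first):
  (empty)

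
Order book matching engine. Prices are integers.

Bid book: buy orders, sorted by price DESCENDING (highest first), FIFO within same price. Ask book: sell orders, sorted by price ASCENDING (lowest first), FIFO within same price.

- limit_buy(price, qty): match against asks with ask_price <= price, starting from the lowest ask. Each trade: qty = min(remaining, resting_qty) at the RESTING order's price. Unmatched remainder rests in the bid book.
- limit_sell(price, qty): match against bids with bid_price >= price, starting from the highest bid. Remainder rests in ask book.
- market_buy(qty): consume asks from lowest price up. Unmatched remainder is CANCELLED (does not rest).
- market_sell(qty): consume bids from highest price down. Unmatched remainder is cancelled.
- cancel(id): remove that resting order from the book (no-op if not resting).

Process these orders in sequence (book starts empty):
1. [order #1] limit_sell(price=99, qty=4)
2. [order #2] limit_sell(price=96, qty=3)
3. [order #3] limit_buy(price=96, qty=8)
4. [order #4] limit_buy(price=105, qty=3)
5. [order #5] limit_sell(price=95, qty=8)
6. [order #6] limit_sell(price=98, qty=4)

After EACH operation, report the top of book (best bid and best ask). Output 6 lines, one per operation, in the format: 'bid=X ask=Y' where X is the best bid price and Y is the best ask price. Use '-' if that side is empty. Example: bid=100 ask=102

Answer: bid=- ask=99
bid=- ask=96
bid=96 ask=99
bid=96 ask=99
bid=- ask=95
bid=- ask=95

Derivation:
After op 1 [order #1] limit_sell(price=99, qty=4): fills=none; bids=[-] asks=[#1:4@99]
After op 2 [order #2] limit_sell(price=96, qty=3): fills=none; bids=[-] asks=[#2:3@96 #1:4@99]
After op 3 [order #3] limit_buy(price=96, qty=8): fills=#3x#2:3@96; bids=[#3:5@96] asks=[#1:4@99]
After op 4 [order #4] limit_buy(price=105, qty=3): fills=#4x#1:3@99; bids=[#3:5@96] asks=[#1:1@99]
After op 5 [order #5] limit_sell(price=95, qty=8): fills=#3x#5:5@96; bids=[-] asks=[#5:3@95 #1:1@99]
After op 6 [order #6] limit_sell(price=98, qty=4): fills=none; bids=[-] asks=[#5:3@95 #6:4@98 #1:1@99]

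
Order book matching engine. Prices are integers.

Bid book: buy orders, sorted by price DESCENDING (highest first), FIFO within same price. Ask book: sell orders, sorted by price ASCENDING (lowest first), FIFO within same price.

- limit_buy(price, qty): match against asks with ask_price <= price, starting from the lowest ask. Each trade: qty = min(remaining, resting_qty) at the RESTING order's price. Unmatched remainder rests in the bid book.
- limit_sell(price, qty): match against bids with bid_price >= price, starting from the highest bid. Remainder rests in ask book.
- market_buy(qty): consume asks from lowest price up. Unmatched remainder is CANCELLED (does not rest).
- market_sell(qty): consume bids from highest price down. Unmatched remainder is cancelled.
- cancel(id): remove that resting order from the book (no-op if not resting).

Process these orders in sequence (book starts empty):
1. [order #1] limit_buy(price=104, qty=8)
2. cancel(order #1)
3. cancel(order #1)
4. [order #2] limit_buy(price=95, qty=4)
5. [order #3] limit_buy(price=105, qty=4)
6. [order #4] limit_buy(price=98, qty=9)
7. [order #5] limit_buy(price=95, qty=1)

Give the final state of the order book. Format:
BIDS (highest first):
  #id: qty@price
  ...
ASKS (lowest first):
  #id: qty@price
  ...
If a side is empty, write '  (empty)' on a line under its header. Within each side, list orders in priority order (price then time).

Answer: BIDS (highest first):
  #3: 4@105
  #4: 9@98
  #2: 4@95
  #5: 1@95
ASKS (lowest first):
  (empty)

Derivation:
After op 1 [order #1] limit_buy(price=104, qty=8): fills=none; bids=[#1:8@104] asks=[-]
After op 2 cancel(order #1): fills=none; bids=[-] asks=[-]
After op 3 cancel(order #1): fills=none; bids=[-] asks=[-]
After op 4 [order #2] limit_buy(price=95, qty=4): fills=none; bids=[#2:4@95] asks=[-]
After op 5 [order #3] limit_buy(price=105, qty=4): fills=none; bids=[#3:4@105 #2:4@95] asks=[-]
After op 6 [order #4] limit_buy(price=98, qty=9): fills=none; bids=[#3:4@105 #4:9@98 #2:4@95] asks=[-]
After op 7 [order #5] limit_buy(price=95, qty=1): fills=none; bids=[#3:4@105 #4:9@98 #2:4@95 #5:1@95] asks=[-]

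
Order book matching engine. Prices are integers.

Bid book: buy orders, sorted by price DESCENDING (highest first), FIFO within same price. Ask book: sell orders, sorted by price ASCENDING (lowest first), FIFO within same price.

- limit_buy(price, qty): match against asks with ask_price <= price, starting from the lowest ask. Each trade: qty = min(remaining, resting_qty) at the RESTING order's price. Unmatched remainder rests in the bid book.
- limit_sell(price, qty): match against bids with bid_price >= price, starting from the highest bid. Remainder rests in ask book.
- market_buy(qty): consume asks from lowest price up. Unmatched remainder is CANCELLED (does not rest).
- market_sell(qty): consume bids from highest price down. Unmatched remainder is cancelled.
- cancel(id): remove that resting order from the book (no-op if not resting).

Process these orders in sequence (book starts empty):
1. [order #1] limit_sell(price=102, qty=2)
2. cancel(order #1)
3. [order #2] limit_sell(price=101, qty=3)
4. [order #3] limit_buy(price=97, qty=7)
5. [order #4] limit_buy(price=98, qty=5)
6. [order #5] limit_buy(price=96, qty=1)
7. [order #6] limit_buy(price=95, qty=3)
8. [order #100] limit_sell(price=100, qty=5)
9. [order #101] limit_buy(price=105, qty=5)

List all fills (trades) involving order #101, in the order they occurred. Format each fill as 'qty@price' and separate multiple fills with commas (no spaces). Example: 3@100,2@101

Answer: 5@100

Derivation:
After op 1 [order #1] limit_sell(price=102, qty=2): fills=none; bids=[-] asks=[#1:2@102]
After op 2 cancel(order #1): fills=none; bids=[-] asks=[-]
After op 3 [order #2] limit_sell(price=101, qty=3): fills=none; bids=[-] asks=[#2:3@101]
After op 4 [order #3] limit_buy(price=97, qty=7): fills=none; bids=[#3:7@97] asks=[#2:3@101]
After op 5 [order #4] limit_buy(price=98, qty=5): fills=none; bids=[#4:5@98 #3:7@97] asks=[#2:3@101]
After op 6 [order #5] limit_buy(price=96, qty=1): fills=none; bids=[#4:5@98 #3:7@97 #5:1@96] asks=[#2:3@101]
After op 7 [order #6] limit_buy(price=95, qty=3): fills=none; bids=[#4:5@98 #3:7@97 #5:1@96 #6:3@95] asks=[#2:3@101]
After op 8 [order #100] limit_sell(price=100, qty=5): fills=none; bids=[#4:5@98 #3:7@97 #5:1@96 #6:3@95] asks=[#100:5@100 #2:3@101]
After op 9 [order #101] limit_buy(price=105, qty=5): fills=#101x#100:5@100; bids=[#4:5@98 #3:7@97 #5:1@96 #6:3@95] asks=[#2:3@101]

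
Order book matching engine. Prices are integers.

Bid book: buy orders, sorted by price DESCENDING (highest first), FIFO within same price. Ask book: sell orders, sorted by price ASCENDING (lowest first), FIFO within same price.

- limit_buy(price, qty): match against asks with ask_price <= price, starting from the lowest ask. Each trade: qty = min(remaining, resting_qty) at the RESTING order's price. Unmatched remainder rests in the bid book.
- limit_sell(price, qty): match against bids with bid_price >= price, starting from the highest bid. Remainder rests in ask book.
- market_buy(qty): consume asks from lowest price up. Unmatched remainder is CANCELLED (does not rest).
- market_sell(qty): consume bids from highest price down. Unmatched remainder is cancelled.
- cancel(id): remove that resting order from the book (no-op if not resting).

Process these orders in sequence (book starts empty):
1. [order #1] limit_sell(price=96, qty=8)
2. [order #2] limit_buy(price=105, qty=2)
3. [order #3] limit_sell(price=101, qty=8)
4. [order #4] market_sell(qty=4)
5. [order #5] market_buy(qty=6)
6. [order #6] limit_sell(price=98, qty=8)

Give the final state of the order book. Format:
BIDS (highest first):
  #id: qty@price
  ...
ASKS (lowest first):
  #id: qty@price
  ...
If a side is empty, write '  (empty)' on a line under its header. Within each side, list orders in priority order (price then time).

Answer: BIDS (highest first):
  (empty)
ASKS (lowest first):
  #6: 8@98
  #3: 8@101

Derivation:
After op 1 [order #1] limit_sell(price=96, qty=8): fills=none; bids=[-] asks=[#1:8@96]
After op 2 [order #2] limit_buy(price=105, qty=2): fills=#2x#1:2@96; bids=[-] asks=[#1:6@96]
After op 3 [order #3] limit_sell(price=101, qty=8): fills=none; bids=[-] asks=[#1:6@96 #3:8@101]
After op 4 [order #4] market_sell(qty=4): fills=none; bids=[-] asks=[#1:6@96 #3:8@101]
After op 5 [order #5] market_buy(qty=6): fills=#5x#1:6@96; bids=[-] asks=[#3:8@101]
After op 6 [order #6] limit_sell(price=98, qty=8): fills=none; bids=[-] asks=[#6:8@98 #3:8@101]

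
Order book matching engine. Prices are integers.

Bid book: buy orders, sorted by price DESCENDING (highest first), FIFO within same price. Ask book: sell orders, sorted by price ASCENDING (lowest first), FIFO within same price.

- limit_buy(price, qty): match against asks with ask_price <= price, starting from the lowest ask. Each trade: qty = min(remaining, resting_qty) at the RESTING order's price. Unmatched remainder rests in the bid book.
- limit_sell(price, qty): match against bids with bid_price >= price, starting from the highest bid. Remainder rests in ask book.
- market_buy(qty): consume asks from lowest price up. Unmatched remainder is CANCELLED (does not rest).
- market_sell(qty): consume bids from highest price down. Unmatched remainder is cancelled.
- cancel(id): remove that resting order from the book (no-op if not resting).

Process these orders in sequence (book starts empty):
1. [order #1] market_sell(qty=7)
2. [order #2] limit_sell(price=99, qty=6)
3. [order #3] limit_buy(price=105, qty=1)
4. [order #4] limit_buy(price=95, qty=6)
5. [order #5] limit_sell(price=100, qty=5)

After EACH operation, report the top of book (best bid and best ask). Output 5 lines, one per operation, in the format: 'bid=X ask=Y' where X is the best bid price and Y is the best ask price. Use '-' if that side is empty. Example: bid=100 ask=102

Answer: bid=- ask=-
bid=- ask=99
bid=- ask=99
bid=95 ask=99
bid=95 ask=99

Derivation:
After op 1 [order #1] market_sell(qty=7): fills=none; bids=[-] asks=[-]
After op 2 [order #2] limit_sell(price=99, qty=6): fills=none; bids=[-] asks=[#2:6@99]
After op 3 [order #3] limit_buy(price=105, qty=1): fills=#3x#2:1@99; bids=[-] asks=[#2:5@99]
After op 4 [order #4] limit_buy(price=95, qty=6): fills=none; bids=[#4:6@95] asks=[#2:5@99]
After op 5 [order #5] limit_sell(price=100, qty=5): fills=none; bids=[#4:6@95] asks=[#2:5@99 #5:5@100]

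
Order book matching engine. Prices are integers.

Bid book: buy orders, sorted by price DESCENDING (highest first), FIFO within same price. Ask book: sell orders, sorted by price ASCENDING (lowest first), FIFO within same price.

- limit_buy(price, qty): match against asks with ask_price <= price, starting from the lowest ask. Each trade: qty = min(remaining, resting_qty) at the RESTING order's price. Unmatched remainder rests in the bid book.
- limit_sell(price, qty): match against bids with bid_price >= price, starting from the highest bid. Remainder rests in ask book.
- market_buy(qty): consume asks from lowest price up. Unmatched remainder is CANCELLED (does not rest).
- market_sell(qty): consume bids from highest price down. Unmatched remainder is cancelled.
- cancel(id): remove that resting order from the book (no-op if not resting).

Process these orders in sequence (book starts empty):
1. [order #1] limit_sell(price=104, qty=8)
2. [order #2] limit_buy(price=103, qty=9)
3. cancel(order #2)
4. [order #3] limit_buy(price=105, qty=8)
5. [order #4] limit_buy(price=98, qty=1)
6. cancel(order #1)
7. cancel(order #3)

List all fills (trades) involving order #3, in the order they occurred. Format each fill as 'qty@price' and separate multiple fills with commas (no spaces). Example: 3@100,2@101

Answer: 8@104

Derivation:
After op 1 [order #1] limit_sell(price=104, qty=8): fills=none; bids=[-] asks=[#1:8@104]
After op 2 [order #2] limit_buy(price=103, qty=9): fills=none; bids=[#2:9@103] asks=[#1:8@104]
After op 3 cancel(order #2): fills=none; bids=[-] asks=[#1:8@104]
After op 4 [order #3] limit_buy(price=105, qty=8): fills=#3x#1:8@104; bids=[-] asks=[-]
After op 5 [order #4] limit_buy(price=98, qty=1): fills=none; bids=[#4:1@98] asks=[-]
After op 6 cancel(order #1): fills=none; bids=[#4:1@98] asks=[-]
After op 7 cancel(order #3): fills=none; bids=[#4:1@98] asks=[-]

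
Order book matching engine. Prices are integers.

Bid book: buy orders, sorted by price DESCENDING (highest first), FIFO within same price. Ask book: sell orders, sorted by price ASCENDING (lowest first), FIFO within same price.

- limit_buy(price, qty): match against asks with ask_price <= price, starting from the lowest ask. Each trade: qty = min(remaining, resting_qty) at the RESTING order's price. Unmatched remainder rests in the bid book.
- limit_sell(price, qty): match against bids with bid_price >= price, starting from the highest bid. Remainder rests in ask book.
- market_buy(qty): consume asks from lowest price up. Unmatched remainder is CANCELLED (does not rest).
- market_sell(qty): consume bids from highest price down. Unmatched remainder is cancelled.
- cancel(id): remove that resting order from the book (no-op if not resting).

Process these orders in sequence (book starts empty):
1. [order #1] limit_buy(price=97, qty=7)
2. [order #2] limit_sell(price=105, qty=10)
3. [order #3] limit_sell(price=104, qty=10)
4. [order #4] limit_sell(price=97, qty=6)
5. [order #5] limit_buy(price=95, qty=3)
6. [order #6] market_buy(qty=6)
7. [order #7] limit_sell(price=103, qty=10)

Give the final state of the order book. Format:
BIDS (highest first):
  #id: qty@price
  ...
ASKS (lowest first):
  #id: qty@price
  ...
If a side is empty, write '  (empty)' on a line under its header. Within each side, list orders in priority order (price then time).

Answer: BIDS (highest first):
  #1: 1@97
  #5: 3@95
ASKS (lowest first):
  #7: 10@103
  #3: 4@104
  #2: 10@105

Derivation:
After op 1 [order #1] limit_buy(price=97, qty=7): fills=none; bids=[#1:7@97] asks=[-]
After op 2 [order #2] limit_sell(price=105, qty=10): fills=none; bids=[#1:7@97] asks=[#2:10@105]
After op 3 [order #3] limit_sell(price=104, qty=10): fills=none; bids=[#1:7@97] asks=[#3:10@104 #2:10@105]
After op 4 [order #4] limit_sell(price=97, qty=6): fills=#1x#4:6@97; bids=[#1:1@97] asks=[#3:10@104 #2:10@105]
After op 5 [order #5] limit_buy(price=95, qty=3): fills=none; bids=[#1:1@97 #5:3@95] asks=[#3:10@104 #2:10@105]
After op 6 [order #6] market_buy(qty=6): fills=#6x#3:6@104; bids=[#1:1@97 #5:3@95] asks=[#3:4@104 #2:10@105]
After op 7 [order #7] limit_sell(price=103, qty=10): fills=none; bids=[#1:1@97 #5:3@95] asks=[#7:10@103 #3:4@104 #2:10@105]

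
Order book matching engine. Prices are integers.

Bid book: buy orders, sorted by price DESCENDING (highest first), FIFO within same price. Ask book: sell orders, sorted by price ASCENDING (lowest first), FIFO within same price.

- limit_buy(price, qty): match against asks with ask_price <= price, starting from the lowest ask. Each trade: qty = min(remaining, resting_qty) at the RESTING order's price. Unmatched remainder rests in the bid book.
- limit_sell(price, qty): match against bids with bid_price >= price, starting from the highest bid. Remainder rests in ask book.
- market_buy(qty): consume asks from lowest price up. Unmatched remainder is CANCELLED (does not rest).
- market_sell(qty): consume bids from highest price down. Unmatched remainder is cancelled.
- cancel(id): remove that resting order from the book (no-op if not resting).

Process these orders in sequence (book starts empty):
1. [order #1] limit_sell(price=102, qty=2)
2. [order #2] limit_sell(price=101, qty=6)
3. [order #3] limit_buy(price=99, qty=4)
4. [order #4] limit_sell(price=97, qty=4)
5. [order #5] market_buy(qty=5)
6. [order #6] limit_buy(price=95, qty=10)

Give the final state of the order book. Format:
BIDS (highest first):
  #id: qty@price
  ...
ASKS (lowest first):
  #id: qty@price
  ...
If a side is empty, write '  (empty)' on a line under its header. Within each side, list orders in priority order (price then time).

Answer: BIDS (highest first):
  #6: 10@95
ASKS (lowest first):
  #2: 1@101
  #1: 2@102

Derivation:
After op 1 [order #1] limit_sell(price=102, qty=2): fills=none; bids=[-] asks=[#1:2@102]
After op 2 [order #2] limit_sell(price=101, qty=6): fills=none; bids=[-] asks=[#2:6@101 #1:2@102]
After op 3 [order #3] limit_buy(price=99, qty=4): fills=none; bids=[#3:4@99] asks=[#2:6@101 #1:2@102]
After op 4 [order #4] limit_sell(price=97, qty=4): fills=#3x#4:4@99; bids=[-] asks=[#2:6@101 #1:2@102]
After op 5 [order #5] market_buy(qty=5): fills=#5x#2:5@101; bids=[-] asks=[#2:1@101 #1:2@102]
After op 6 [order #6] limit_buy(price=95, qty=10): fills=none; bids=[#6:10@95] asks=[#2:1@101 #1:2@102]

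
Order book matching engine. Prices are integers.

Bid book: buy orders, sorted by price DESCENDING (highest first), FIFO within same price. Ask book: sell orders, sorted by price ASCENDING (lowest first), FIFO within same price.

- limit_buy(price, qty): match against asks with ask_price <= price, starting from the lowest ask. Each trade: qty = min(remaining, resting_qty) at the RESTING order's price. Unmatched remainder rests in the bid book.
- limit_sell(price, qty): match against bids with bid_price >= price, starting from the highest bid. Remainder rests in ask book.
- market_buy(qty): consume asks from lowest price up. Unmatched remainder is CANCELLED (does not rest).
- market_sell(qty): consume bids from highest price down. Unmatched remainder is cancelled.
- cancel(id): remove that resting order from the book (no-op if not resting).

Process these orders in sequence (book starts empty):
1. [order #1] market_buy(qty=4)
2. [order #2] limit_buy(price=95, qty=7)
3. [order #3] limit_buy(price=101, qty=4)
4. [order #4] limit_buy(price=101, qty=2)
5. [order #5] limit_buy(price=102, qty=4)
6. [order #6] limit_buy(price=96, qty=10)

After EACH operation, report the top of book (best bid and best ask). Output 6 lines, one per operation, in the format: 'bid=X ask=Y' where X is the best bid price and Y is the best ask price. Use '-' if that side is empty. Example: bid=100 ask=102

Answer: bid=- ask=-
bid=95 ask=-
bid=101 ask=-
bid=101 ask=-
bid=102 ask=-
bid=102 ask=-

Derivation:
After op 1 [order #1] market_buy(qty=4): fills=none; bids=[-] asks=[-]
After op 2 [order #2] limit_buy(price=95, qty=7): fills=none; bids=[#2:7@95] asks=[-]
After op 3 [order #3] limit_buy(price=101, qty=4): fills=none; bids=[#3:4@101 #2:7@95] asks=[-]
After op 4 [order #4] limit_buy(price=101, qty=2): fills=none; bids=[#3:4@101 #4:2@101 #2:7@95] asks=[-]
After op 5 [order #5] limit_buy(price=102, qty=4): fills=none; bids=[#5:4@102 #3:4@101 #4:2@101 #2:7@95] asks=[-]
After op 6 [order #6] limit_buy(price=96, qty=10): fills=none; bids=[#5:4@102 #3:4@101 #4:2@101 #6:10@96 #2:7@95] asks=[-]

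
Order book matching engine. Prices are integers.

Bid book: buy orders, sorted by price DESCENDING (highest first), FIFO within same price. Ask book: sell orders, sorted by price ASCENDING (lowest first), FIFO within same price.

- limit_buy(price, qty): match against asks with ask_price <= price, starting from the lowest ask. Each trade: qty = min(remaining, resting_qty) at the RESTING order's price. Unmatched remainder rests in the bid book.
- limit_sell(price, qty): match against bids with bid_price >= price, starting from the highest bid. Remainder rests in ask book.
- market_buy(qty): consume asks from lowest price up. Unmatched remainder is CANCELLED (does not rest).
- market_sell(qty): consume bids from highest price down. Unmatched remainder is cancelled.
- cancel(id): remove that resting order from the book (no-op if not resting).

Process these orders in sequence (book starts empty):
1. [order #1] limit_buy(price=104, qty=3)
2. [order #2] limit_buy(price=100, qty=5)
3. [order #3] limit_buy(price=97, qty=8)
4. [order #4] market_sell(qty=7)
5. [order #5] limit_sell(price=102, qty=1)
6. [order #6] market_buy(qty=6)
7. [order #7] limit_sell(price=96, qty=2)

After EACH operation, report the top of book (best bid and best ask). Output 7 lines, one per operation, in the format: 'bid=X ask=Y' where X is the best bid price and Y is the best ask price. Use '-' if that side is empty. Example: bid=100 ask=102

Answer: bid=104 ask=-
bid=104 ask=-
bid=104 ask=-
bid=100 ask=-
bid=100 ask=102
bid=100 ask=-
bid=97 ask=-

Derivation:
After op 1 [order #1] limit_buy(price=104, qty=3): fills=none; bids=[#1:3@104] asks=[-]
After op 2 [order #2] limit_buy(price=100, qty=5): fills=none; bids=[#1:3@104 #2:5@100] asks=[-]
After op 3 [order #3] limit_buy(price=97, qty=8): fills=none; bids=[#1:3@104 #2:5@100 #3:8@97] asks=[-]
After op 4 [order #4] market_sell(qty=7): fills=#1x#4:3@104 #2x#4:4@100; bids=[#2:1@100 #3:8@97] asks=[-]
After op 5 [order #5] limit_sell(price=102, qty=1): fills=none; bids=[#2:1@100 #3:8@97] asks=[#5:1@102]
After op 6 [order #6] market_buy(qty=6): fills=#6x#5:1@102; bids=[#2:1@100 #3:8@97] asks=[-]
After op 7 [order #7] limit_sell(price=96, qty=2): fills=#2x#7:1@100 #3x#7:1@97; bids=[#3:7@97] asks=[-]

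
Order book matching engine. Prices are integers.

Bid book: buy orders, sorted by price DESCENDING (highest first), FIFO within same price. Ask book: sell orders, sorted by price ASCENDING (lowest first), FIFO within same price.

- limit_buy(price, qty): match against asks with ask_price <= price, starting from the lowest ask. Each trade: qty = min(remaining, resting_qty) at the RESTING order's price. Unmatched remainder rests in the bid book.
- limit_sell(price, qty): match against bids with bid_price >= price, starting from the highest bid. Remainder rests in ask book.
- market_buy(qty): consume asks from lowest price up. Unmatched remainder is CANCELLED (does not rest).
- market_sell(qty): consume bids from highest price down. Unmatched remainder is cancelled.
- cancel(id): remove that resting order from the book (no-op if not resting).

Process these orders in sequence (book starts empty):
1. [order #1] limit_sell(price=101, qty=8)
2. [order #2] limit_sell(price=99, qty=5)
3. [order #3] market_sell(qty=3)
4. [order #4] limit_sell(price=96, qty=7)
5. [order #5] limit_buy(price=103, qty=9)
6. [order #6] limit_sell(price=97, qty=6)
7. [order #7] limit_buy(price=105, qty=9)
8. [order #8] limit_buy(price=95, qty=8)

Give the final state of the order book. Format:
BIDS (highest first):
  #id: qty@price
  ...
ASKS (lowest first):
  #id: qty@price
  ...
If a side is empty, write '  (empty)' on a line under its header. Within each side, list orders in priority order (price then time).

Answer: BIDS (highest first):
  #8: 8@95
ASKS (lowest first):
  #1: 8@101

Derivation:
After op 1 [order #1] limit_sell(price=101, qty=8): fills=none; bids=[-] asks=[#1:8@101]
After op 2 [order #2] limit_sell(price=99, qty=5): fills=none; bids=[-] asks=[#2:5@99 #1:8@101]
After op 3 [order #3] market_sell(qty=3): fills=none; bids=[-] asks=[#2:5@99 #1:8@101]
After op 4 [order #4] limit_sell(price=96, qty=7): fills=none; bids=[-] asks=[#4:7@96 #2:5@99 #1:8@101]
After op 5 [order #5] limit_buy(price=103, qty=9): fills=#5x#4:7@96 #5x#2:2@99; bids=[-] asks=[#2:3@99 #1:8@101]
After op 6 [order #6] limit_sell(price=97, qty=6): fills=none; bids=[-] asks=[#6:6@97 #2:3@99 #1:8@101]
After op 7 [order #7] limit_buy(price=105, qty=9): fills=#7x#6:6@97 #7x#2:3@99; bids=[-] asks=[#1:8@101]
After op 8 [order #8] limit_buy(price=95, qty=8): fills=none; bids=[#8:8@95] asks=[#1:8@101]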